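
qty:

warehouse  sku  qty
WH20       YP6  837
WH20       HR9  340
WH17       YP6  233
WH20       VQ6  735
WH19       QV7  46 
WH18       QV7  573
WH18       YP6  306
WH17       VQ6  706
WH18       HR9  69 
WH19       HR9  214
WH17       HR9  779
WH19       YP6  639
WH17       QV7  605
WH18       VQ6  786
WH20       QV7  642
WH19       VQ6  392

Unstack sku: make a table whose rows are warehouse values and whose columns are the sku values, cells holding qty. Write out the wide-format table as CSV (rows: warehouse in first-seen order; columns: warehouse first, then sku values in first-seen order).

warehouse,YP6,HR9,VQ6,QV7
WH20,837,340,735,642
WH17,233,779,706,605
WH19,639,214,392,46
WH18,306,69,786,573

Columns: warehouse plus the 4 distinct sku values (YP6, HR9, VQ6, QV7).
For example, row WH20 column YP6 takes qty=837 from the long row (WH20, YP6).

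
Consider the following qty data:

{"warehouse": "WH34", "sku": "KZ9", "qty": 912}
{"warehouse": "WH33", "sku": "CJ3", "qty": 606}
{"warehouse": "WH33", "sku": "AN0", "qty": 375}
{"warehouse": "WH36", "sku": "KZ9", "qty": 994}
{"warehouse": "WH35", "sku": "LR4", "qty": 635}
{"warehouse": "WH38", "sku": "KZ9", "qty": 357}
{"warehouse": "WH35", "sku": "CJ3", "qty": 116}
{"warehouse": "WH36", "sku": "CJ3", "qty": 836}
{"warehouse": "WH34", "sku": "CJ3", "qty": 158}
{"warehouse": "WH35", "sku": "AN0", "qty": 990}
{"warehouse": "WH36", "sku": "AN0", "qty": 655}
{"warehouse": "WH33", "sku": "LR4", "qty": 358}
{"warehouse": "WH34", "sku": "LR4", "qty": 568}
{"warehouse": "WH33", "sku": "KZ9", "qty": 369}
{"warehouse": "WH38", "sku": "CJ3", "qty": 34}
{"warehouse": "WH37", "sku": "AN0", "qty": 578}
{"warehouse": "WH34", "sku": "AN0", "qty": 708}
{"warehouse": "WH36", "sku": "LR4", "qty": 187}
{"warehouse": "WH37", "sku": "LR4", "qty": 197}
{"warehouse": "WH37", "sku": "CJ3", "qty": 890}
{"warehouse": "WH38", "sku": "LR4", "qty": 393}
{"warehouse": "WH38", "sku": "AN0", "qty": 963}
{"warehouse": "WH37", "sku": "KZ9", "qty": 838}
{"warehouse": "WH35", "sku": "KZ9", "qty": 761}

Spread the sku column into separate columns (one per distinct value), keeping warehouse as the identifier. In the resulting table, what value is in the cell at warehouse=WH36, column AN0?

Wide layout: rows indexed by warehouse, columns are the 4 distinct sku values (KZ9, CJ3, AN0, LR4).
Cell (warehouse=WH36, sku=AN0) draws from the long row where warehouse=WH36 and sku=AN0, which has qty=655.

655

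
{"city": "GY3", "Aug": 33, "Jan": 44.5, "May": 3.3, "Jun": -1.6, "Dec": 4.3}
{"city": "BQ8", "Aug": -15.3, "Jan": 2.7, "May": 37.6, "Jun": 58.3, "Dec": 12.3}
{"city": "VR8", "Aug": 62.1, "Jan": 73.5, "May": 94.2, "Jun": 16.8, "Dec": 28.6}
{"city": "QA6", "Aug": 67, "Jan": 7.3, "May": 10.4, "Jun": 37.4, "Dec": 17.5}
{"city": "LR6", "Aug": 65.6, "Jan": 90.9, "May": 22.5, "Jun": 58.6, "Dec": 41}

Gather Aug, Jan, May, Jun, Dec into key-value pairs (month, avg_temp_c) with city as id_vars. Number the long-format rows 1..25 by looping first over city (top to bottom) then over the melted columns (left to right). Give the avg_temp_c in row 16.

25 rows total (5 × 5). Row 16: index ⌊(16-1)/5⌋ = 3 into city → QA6; (16-1) mod 5 = 0 into the melted columns → Aug.
So row 16 is (QA6, Aug, 67); avg_temp_c = 67.

67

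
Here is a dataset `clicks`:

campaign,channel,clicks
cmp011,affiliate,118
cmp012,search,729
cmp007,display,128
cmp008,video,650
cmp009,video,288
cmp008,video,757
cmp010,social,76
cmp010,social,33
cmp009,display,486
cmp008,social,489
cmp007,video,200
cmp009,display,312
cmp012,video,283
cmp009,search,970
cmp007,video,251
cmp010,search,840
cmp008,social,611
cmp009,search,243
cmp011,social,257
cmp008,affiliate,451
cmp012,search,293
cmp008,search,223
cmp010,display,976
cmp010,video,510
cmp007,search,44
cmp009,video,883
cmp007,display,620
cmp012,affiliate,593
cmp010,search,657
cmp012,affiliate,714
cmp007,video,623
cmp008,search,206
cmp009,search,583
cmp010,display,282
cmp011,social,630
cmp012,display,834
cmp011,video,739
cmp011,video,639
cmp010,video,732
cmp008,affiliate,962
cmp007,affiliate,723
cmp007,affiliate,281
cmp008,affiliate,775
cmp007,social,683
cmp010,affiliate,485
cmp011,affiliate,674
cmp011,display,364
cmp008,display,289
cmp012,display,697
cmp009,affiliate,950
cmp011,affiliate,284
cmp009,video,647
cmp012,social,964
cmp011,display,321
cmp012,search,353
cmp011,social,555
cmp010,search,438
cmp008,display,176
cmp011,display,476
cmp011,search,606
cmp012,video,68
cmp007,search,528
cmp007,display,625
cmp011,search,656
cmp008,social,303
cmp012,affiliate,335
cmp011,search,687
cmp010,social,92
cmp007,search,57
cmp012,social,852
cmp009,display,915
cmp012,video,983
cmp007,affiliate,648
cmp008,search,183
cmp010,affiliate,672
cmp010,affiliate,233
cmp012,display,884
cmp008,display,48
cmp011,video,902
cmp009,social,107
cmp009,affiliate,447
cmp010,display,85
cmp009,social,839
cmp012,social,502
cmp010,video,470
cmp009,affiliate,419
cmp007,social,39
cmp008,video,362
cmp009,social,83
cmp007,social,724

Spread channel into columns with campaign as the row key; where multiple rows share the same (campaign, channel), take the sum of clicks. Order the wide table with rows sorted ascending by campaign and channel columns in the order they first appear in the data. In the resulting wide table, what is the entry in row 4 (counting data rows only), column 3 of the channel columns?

1343

With rows sorted ascending by campaign, row 4 is campaign=cmp010. channel columns in first-appearance order: affiliate, search, display, video, social; column 3 is display.
Long rows with campaign=cmp010, channel=display: 976 + 282 + 85 = 1343.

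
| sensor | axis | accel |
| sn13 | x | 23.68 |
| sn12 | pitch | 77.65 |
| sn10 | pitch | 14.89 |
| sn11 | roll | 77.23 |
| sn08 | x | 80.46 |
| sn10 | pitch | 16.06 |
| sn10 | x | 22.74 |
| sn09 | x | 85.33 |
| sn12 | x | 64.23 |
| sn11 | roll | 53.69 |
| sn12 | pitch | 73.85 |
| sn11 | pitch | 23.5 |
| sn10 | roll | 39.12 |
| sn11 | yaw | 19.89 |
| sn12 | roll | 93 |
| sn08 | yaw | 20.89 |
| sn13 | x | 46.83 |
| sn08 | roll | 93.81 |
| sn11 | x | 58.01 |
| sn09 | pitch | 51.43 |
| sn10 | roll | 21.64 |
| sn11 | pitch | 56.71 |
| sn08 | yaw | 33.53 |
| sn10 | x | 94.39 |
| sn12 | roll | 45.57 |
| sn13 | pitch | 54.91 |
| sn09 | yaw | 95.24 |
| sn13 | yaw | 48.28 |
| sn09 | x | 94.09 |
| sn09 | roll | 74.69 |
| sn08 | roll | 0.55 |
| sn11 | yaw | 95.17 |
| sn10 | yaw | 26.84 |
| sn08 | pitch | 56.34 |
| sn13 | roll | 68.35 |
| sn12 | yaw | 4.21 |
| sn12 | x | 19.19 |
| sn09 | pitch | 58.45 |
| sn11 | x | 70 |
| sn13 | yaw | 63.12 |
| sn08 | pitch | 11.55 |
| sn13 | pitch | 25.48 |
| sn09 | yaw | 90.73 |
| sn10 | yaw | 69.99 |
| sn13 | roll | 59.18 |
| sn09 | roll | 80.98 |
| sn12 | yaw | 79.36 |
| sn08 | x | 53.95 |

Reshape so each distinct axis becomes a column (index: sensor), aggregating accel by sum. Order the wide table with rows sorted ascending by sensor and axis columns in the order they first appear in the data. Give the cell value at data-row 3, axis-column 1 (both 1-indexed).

117.13

With rows sorted ascending by sensor, row 3 is sensor=sn10. axis columns in first-appearance order: x, pitch, roll, yaw; column 1 is x.
Long rows with sensor=sn10, axis=x: 22.74 + 94.39 = 117.13.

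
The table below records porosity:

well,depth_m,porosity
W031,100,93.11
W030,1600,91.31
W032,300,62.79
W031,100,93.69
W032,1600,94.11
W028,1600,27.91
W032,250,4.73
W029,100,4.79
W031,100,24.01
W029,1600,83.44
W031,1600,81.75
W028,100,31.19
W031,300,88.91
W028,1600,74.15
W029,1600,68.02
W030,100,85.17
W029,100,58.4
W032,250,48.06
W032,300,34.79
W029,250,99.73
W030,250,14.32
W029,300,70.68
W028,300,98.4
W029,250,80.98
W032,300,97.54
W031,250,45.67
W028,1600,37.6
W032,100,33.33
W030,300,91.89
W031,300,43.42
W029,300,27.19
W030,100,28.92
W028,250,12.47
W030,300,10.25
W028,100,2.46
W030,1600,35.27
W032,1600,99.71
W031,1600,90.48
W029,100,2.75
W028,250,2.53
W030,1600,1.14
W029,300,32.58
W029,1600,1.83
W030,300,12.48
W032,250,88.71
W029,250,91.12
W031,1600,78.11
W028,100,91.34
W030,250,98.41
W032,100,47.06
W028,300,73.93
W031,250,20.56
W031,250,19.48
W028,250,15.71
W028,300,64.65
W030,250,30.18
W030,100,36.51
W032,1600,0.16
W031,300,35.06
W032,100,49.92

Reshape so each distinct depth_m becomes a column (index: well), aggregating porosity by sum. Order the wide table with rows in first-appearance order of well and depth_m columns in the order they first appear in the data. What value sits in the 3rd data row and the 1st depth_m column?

With rows in first-appearance order of well, row 3 is well=W032. depth_m columns in first-appearance order: 100, 1600, 300, 250; column 1 is 100.
Long rows with well=W032, depth_m=100: 33.33 + 47.06 + 49.92 = 130.31.

130.31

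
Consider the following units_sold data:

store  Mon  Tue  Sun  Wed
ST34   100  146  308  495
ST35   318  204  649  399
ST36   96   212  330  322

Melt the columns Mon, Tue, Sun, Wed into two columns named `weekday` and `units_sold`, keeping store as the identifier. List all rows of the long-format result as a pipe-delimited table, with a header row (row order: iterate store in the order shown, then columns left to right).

| store | weekday | units_sold |
| ST34 | Mon | 100 |
| ST34 | Tue | 146 |
| ST34 | Sun | 308 |
| ST34 | Wed | 495 |
| ST35 | Mon | 318 |
| ST35 | Tue | 204 |
| ST35 | Sun | 649 |
| ST35 | Wed | 399 |
| ST36 | Mon | 96 |
| ST36 | Tue | 212 |
| ST36 | Sun | 330 |
| ST36 | Wed | 322 |

Each (store, column) pair becomes one row: 3 × 4 = 12 rows.
For example, (ST34, Mon) → units_sold=100.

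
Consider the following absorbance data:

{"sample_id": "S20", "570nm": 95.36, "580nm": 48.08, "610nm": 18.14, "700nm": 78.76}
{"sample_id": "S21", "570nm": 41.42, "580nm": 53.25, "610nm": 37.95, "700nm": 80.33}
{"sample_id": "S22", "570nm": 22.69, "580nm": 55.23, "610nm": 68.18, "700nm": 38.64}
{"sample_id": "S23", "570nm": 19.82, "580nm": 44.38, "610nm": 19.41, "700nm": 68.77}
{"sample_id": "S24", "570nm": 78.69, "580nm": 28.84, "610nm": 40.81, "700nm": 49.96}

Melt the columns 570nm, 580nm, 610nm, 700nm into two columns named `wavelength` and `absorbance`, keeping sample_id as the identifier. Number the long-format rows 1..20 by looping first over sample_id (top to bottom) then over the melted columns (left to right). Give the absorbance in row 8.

80.33

20 rows total (5 × 4). Row 8: index ⌊(8-1)/4⌋ = 1 into sample_id → S21; (8-1) mod 4 = 3 into the melted columns → 700nm.
So row 8 is (S21, 700nm, 80.33); absorbance = 80.33.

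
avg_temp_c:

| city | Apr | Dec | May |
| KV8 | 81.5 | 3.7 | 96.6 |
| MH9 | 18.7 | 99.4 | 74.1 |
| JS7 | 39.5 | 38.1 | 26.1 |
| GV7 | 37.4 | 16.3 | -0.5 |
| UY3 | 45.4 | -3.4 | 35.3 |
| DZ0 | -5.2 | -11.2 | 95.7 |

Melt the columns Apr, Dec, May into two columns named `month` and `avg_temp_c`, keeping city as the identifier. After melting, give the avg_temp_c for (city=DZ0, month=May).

95.7

Unpivoting turns each (city, wide-column) pair into one long row.
The wide cell at row DZ0, column May holds 95.7, so the long row (DZ0, May) has avg_temp_c=95.7.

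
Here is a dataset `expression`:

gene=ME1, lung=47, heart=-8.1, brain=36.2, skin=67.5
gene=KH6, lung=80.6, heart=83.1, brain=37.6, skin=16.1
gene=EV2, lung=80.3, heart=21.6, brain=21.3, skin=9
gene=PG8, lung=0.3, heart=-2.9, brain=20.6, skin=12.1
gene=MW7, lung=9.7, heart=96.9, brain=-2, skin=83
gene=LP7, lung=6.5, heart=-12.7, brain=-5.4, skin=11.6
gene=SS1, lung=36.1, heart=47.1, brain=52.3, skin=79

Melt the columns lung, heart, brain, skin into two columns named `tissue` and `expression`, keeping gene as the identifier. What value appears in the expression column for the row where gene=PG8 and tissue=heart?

Unpivoting turns each (gene, wide-column) pair into one long row.
The wide cell at row PG8, column heart holds -2.9, so the long row (PG8, heart) has expression=-2.9.

-2.9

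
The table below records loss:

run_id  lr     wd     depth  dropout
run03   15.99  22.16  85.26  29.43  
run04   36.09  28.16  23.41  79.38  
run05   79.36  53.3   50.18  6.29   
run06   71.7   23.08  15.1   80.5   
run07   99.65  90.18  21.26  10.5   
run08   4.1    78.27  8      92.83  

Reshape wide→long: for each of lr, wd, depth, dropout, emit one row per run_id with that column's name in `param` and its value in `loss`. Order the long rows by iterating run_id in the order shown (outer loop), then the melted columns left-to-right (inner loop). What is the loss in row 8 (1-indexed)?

24 rows total (6 × 4). Row 8: index ⌊(8-1)/4⌋ = 1 into run_id → run04; (8-1) mod 4 = 3 into the melted columns → dropout.
So row 8 is (run04, dropout, 79.38); loss = 79.38.

79.38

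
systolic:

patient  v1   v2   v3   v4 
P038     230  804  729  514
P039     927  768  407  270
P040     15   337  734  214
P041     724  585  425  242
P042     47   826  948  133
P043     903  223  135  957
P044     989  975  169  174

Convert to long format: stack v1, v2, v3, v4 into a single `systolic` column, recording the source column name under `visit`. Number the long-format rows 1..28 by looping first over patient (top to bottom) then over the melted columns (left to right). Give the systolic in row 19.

28 rows total (7 × 4). Row 19: index ⌊(19-1)/4⌋ = 4 into patient → P042; (19-1) mod 4 = 2 into the melted columns → v3.
So row 19 is (P042, v3, 948); systolic = 948.

948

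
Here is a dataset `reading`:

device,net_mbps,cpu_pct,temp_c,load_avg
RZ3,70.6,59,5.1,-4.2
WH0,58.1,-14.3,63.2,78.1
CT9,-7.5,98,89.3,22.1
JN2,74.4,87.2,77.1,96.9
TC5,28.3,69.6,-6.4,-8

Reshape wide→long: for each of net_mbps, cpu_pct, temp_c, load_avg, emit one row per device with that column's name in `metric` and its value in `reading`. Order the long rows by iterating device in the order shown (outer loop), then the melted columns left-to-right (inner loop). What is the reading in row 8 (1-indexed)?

20 rows total (5 × 4). Row 8: index ⌊(8-1)/4⌋ = 1 into device → WH0; (8-1) mod 4 = 3 into the melted columns → load_avg.
So row 8 is (WH0, load_avg, 78.1); reading = 78.1.

78.1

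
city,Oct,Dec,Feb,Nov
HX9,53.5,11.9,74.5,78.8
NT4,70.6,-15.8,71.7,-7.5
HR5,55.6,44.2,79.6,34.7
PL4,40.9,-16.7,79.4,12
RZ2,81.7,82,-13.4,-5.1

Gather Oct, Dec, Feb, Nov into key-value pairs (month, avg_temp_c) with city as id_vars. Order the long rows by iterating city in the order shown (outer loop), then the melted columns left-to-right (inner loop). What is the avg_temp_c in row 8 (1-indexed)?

20 rows total (5 × 4). Row 8: index ⌊(8-1)/4⌋ = 1 into city → NT4; (8-1) mod 4 = 3 into the melted columns → Nov.
So row 8 is (NT4, Nov, -7.5); avg_temp_c = -7.5.

-7.5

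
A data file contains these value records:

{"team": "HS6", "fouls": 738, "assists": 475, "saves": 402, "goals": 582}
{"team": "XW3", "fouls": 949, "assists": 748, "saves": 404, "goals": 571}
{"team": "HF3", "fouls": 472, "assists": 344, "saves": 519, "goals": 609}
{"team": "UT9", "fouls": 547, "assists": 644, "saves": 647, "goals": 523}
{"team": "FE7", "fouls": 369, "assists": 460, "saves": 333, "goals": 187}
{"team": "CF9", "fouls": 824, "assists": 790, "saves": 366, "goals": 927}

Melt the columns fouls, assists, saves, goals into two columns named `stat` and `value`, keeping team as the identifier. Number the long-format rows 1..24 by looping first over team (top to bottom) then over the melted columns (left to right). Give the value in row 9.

472

24 rows total (6 × 4). Row 9: index ⌊(9-1)/4⌋ = 2 into team → HF3; (9-1) mod 4 = 0 into the melted columns → fouls.
So row 9 is (HF3, fouls, 472); value = 472.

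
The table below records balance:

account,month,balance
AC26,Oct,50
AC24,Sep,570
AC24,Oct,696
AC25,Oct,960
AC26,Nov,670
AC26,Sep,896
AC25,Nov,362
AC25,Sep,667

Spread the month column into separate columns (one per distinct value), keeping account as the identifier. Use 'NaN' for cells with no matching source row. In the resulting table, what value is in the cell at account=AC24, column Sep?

The long row with account=AC24, month=Sep has balance=570.

570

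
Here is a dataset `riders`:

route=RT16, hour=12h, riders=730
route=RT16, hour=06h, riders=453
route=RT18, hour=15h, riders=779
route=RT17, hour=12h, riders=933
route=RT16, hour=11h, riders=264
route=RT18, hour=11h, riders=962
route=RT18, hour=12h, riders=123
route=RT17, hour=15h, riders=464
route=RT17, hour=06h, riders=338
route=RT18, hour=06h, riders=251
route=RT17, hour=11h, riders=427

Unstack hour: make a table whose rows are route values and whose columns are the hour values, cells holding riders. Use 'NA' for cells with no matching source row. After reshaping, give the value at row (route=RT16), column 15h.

NA

No long-format row has route=RT16 and hour=15h, so the cell is NA.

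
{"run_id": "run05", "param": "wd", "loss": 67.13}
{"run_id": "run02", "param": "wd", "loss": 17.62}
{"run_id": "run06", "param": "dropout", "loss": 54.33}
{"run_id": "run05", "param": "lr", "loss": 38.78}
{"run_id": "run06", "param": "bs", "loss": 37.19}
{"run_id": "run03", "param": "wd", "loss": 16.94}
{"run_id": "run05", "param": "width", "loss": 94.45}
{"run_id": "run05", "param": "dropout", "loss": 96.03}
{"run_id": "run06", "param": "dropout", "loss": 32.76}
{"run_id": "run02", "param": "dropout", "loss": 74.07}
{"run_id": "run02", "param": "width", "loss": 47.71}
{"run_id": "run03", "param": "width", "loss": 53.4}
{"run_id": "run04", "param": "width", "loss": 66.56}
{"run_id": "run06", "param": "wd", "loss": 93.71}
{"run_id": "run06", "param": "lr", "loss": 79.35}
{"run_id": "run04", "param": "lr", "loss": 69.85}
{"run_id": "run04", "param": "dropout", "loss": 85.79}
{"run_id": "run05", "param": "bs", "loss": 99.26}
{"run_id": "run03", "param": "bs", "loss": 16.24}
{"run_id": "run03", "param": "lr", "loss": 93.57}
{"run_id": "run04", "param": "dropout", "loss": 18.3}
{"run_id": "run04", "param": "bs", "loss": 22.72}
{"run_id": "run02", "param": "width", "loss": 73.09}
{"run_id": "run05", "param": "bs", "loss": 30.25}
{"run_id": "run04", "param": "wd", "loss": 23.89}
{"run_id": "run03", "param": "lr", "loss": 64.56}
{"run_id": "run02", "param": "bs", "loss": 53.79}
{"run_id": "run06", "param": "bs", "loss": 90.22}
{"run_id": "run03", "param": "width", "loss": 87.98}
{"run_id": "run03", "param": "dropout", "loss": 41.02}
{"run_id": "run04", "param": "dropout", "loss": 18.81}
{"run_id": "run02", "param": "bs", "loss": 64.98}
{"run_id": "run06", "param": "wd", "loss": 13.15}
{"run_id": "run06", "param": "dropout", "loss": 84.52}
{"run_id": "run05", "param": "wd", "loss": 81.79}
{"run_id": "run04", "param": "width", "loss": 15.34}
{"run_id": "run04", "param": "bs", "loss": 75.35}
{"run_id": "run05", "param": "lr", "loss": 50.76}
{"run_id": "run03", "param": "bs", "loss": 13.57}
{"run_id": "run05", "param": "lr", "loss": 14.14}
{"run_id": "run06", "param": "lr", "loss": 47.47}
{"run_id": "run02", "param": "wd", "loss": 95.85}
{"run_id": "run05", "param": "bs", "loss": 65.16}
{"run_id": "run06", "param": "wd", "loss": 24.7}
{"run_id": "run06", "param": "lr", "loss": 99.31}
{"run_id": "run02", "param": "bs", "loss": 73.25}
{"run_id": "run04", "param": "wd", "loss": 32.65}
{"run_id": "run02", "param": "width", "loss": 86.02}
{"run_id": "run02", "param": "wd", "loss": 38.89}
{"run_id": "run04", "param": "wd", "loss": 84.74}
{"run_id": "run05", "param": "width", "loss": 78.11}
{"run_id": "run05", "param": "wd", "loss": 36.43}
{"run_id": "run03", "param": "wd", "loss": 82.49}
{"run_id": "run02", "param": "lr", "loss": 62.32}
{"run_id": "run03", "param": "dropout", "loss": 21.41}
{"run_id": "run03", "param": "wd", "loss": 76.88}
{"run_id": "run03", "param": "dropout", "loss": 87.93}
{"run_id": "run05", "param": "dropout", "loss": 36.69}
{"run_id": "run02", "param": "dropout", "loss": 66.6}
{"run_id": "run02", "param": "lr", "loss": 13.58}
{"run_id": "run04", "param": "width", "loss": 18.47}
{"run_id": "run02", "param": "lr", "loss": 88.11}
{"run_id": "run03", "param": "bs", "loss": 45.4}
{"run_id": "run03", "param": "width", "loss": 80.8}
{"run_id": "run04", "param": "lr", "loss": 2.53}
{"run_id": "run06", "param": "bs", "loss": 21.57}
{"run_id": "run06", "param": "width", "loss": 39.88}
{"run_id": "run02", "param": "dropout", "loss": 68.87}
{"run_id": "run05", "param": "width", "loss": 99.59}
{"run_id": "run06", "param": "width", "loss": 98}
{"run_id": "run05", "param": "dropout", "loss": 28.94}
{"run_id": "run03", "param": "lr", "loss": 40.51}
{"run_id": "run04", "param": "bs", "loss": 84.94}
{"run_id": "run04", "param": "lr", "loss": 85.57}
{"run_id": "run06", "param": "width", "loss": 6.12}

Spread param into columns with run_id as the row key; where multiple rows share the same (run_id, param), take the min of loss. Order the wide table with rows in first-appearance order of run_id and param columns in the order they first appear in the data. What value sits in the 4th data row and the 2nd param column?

21.41

With rows in first-appearance order of run_id, row 4 is run_id=run03. param columns in first-appearance order: wd, dropout, lr, bs, width; column 2 is dropout.
Long rows with run_id=run03, param=dropout: min(41.02, 21.41, 87.93) = 21.41.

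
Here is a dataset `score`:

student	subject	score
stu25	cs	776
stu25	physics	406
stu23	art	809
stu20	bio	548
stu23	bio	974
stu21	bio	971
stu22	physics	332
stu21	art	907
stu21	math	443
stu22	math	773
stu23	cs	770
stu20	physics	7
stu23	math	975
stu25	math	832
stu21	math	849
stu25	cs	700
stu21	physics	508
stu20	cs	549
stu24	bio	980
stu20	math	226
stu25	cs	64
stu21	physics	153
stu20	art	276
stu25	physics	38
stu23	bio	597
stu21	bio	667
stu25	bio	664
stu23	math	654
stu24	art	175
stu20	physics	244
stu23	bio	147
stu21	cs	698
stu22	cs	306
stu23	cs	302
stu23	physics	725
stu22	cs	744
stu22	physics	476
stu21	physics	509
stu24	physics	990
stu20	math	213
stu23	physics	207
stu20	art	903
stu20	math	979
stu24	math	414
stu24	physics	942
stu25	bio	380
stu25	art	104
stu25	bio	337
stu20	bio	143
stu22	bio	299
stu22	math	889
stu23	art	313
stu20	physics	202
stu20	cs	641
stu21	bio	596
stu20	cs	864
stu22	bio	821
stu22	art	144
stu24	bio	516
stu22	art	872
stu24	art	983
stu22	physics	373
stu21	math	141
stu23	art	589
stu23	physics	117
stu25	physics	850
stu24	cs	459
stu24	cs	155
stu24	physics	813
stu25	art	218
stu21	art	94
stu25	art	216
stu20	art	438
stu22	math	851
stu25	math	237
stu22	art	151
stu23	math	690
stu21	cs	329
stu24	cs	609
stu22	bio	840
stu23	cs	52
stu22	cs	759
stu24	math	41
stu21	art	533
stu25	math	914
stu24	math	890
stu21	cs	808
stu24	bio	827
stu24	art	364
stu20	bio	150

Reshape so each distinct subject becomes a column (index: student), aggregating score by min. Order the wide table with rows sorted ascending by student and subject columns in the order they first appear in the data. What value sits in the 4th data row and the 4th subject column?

147

With rows sorted ascending by student, row 4 is student=stu23. subject columns in first-appearance order: cs, physics, art, bio, math; column 4 is bio.
Long rows with student=stu23, subject=bio: min(974, 597, 147) = 147.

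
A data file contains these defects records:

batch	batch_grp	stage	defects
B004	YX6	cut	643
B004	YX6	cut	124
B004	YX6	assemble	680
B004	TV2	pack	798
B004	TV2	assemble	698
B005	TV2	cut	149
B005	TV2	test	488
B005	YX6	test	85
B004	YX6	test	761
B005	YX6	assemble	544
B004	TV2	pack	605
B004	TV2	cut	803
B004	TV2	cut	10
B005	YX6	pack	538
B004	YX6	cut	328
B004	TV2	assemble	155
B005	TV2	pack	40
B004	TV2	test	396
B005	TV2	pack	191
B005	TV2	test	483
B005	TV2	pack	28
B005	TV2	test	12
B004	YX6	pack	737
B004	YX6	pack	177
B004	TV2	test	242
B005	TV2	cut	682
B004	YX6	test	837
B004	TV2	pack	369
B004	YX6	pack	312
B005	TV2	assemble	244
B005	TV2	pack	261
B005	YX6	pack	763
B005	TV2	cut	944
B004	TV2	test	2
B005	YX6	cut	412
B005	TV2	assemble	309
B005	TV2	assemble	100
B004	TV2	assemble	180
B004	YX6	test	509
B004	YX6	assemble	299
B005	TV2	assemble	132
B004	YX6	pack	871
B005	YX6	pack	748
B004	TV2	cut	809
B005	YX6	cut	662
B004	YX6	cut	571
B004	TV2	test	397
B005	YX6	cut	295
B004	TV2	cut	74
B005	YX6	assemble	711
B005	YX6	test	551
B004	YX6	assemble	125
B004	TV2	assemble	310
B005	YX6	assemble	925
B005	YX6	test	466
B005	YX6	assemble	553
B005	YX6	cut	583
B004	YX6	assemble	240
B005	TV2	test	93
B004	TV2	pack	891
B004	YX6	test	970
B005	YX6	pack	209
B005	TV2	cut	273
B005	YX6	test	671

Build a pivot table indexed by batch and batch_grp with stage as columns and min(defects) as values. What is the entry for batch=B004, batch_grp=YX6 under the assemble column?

125

Rows with batch=B004, batch_grp=YX6 and stage=assemble: defects values are 680, 299, 125, 240.
min(680, 299, 125, 240) = 125.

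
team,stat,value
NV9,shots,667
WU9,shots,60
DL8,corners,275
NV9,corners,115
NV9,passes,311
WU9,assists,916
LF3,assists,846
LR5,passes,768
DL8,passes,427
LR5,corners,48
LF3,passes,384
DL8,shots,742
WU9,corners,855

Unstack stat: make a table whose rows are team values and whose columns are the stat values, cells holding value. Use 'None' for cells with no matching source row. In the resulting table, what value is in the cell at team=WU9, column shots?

60

The long row with team=WU9, stat=shots has value=60.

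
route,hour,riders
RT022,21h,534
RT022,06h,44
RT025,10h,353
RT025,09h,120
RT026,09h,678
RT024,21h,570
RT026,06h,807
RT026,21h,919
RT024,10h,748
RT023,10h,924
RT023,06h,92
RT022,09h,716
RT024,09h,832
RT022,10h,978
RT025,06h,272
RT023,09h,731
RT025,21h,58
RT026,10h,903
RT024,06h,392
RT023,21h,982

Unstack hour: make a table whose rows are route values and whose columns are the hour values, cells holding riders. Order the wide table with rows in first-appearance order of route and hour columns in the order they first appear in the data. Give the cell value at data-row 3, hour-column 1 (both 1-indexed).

With rows in first-appearance order of route, row 3 is route=RT026. hour columns in first-appearance order: 21h, 06h, 10h, 09h; column 1 is 21h.
Long rows with route=RT026, hour=21h: riders = 919.

919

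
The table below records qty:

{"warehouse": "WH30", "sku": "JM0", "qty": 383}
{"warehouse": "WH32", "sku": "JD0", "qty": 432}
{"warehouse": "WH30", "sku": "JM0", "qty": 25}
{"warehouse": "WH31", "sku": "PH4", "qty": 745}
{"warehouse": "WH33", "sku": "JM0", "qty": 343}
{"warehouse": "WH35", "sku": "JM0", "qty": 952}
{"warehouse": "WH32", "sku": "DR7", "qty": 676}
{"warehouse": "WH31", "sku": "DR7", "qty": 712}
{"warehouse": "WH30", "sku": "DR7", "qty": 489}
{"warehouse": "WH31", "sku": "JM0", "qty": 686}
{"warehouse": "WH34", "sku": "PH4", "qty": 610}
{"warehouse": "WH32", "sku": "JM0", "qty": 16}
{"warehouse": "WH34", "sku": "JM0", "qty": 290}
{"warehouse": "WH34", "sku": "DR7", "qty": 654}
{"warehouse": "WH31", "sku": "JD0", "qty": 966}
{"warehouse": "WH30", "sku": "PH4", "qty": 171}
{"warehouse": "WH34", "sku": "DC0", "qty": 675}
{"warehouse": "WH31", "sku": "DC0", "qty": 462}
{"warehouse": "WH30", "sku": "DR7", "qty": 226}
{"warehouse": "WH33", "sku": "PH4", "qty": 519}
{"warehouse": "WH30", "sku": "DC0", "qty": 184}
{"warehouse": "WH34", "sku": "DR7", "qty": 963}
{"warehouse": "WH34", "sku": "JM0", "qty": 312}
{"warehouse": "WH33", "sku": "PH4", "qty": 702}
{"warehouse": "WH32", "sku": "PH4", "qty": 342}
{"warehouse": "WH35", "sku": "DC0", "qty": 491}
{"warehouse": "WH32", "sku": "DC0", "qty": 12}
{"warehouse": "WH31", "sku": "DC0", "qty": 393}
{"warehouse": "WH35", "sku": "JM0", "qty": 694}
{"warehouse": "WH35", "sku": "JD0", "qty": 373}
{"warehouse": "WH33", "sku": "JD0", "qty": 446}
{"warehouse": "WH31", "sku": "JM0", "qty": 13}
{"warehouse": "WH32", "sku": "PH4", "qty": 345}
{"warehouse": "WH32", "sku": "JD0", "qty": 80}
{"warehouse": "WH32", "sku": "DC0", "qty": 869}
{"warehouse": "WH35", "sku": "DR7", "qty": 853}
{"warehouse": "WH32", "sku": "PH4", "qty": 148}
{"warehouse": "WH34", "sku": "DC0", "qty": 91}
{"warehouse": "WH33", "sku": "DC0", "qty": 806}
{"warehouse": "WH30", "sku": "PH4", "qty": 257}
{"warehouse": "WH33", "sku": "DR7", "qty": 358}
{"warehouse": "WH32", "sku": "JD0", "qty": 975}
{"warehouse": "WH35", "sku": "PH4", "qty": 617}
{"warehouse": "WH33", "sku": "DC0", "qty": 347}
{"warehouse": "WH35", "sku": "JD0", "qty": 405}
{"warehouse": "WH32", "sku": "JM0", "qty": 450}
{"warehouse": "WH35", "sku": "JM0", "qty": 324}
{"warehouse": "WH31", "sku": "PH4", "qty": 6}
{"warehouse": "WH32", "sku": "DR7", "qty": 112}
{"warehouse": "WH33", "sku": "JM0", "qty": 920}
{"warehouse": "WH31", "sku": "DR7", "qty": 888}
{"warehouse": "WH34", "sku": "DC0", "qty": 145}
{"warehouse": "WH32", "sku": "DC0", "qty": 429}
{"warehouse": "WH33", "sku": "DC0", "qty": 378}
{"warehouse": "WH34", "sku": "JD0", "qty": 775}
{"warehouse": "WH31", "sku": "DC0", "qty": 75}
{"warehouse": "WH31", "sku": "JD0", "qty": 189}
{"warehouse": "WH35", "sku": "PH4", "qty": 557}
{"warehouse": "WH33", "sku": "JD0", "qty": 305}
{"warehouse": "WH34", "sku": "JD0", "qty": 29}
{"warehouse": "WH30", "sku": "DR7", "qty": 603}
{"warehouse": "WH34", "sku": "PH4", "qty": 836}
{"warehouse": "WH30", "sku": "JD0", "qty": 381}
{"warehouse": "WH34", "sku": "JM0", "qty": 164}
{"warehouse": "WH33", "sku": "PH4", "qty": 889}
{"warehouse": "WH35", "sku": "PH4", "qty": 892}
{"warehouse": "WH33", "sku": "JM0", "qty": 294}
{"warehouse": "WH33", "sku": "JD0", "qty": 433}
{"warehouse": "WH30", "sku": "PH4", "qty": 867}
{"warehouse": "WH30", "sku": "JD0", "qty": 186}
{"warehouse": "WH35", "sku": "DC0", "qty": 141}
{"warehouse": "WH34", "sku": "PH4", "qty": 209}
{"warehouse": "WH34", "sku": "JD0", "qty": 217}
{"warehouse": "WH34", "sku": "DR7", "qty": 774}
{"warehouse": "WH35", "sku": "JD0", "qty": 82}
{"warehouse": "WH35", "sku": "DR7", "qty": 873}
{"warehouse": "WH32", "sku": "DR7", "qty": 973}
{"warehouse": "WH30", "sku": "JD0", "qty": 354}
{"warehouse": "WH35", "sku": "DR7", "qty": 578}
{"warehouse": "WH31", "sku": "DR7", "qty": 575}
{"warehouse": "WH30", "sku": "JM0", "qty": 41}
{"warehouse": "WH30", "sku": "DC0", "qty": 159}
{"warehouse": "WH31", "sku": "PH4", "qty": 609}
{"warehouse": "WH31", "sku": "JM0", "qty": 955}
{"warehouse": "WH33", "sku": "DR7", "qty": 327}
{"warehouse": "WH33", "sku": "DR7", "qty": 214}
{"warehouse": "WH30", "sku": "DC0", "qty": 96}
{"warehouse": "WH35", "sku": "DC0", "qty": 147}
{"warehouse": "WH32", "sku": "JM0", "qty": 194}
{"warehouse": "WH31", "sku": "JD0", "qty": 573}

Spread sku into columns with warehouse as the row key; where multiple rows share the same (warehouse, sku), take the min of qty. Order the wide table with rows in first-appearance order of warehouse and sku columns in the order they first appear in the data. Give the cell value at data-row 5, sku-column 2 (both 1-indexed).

82

With rows in first-appearance order of warehouse, row 5 is warehouse=WH35. sku columns in first-appearance order: JM0, JD0, PH4, DR7, DC0; column 2 is JD0.
Long rows with warehouse=WH35, sku=JD0: min(373, 405, 82) = 82.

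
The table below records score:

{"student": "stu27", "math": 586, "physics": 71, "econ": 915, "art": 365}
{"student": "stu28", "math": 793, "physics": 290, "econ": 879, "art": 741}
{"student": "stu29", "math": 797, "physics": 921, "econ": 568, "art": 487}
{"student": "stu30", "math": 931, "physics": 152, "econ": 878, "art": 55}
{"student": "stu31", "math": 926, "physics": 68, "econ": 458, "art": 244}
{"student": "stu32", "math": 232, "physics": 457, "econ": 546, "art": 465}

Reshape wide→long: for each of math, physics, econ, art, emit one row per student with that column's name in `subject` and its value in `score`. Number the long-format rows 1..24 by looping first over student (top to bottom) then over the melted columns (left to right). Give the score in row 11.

24 rows total (6 × 4). Row 11: index ⌊(11-1)/4⌋ = 2 into student → stu29; (11-1) mod 4 = 2 into the melted columns → econ.
So row 11 is (stu29, econ, 568); score = 568.

568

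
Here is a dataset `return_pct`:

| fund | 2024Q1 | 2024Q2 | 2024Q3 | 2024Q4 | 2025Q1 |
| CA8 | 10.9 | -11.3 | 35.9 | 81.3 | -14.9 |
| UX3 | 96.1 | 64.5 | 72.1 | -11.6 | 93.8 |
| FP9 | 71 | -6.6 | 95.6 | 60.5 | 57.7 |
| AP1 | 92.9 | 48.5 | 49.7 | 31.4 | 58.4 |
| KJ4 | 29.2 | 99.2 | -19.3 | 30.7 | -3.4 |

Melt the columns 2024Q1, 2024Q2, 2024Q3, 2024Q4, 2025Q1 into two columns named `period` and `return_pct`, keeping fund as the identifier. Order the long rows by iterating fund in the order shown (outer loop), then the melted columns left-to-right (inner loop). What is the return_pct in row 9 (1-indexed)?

-11.6

25 rows total (5 × 5). Row 9: index ⌊(9-1)/5⌋ = 1 into fund → UX3; (9-1) mod 5 = 3 into the melted columns → 2024Q4.
So row 9 is (UX3, 2024Q4, -11.6); return_pct = -11.6.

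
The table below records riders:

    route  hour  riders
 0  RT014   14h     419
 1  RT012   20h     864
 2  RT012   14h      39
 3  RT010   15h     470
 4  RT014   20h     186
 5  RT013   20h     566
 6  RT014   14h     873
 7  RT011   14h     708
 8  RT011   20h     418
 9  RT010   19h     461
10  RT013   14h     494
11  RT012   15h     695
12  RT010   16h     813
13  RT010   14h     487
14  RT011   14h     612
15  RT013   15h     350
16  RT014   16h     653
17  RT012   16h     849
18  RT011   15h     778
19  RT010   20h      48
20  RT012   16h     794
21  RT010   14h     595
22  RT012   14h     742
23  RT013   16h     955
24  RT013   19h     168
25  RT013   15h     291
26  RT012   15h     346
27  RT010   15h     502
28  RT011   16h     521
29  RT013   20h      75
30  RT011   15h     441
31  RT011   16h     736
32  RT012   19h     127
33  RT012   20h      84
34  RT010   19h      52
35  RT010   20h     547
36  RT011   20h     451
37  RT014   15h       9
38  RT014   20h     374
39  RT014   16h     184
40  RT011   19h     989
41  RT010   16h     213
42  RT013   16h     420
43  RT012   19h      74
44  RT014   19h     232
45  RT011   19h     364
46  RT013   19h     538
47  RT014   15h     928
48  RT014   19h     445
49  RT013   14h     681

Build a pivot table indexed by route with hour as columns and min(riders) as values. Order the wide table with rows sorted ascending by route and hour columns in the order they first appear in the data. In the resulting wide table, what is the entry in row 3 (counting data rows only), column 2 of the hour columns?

84

With rows sorted ascending by route, row 3 is route=RT012. hour columns in first-appearance order: 14h, 20h, 15h, 19h, 16h; column 2 is 20h.
Long rows with route=RT012, hour=20h: min(864, 84) = 84.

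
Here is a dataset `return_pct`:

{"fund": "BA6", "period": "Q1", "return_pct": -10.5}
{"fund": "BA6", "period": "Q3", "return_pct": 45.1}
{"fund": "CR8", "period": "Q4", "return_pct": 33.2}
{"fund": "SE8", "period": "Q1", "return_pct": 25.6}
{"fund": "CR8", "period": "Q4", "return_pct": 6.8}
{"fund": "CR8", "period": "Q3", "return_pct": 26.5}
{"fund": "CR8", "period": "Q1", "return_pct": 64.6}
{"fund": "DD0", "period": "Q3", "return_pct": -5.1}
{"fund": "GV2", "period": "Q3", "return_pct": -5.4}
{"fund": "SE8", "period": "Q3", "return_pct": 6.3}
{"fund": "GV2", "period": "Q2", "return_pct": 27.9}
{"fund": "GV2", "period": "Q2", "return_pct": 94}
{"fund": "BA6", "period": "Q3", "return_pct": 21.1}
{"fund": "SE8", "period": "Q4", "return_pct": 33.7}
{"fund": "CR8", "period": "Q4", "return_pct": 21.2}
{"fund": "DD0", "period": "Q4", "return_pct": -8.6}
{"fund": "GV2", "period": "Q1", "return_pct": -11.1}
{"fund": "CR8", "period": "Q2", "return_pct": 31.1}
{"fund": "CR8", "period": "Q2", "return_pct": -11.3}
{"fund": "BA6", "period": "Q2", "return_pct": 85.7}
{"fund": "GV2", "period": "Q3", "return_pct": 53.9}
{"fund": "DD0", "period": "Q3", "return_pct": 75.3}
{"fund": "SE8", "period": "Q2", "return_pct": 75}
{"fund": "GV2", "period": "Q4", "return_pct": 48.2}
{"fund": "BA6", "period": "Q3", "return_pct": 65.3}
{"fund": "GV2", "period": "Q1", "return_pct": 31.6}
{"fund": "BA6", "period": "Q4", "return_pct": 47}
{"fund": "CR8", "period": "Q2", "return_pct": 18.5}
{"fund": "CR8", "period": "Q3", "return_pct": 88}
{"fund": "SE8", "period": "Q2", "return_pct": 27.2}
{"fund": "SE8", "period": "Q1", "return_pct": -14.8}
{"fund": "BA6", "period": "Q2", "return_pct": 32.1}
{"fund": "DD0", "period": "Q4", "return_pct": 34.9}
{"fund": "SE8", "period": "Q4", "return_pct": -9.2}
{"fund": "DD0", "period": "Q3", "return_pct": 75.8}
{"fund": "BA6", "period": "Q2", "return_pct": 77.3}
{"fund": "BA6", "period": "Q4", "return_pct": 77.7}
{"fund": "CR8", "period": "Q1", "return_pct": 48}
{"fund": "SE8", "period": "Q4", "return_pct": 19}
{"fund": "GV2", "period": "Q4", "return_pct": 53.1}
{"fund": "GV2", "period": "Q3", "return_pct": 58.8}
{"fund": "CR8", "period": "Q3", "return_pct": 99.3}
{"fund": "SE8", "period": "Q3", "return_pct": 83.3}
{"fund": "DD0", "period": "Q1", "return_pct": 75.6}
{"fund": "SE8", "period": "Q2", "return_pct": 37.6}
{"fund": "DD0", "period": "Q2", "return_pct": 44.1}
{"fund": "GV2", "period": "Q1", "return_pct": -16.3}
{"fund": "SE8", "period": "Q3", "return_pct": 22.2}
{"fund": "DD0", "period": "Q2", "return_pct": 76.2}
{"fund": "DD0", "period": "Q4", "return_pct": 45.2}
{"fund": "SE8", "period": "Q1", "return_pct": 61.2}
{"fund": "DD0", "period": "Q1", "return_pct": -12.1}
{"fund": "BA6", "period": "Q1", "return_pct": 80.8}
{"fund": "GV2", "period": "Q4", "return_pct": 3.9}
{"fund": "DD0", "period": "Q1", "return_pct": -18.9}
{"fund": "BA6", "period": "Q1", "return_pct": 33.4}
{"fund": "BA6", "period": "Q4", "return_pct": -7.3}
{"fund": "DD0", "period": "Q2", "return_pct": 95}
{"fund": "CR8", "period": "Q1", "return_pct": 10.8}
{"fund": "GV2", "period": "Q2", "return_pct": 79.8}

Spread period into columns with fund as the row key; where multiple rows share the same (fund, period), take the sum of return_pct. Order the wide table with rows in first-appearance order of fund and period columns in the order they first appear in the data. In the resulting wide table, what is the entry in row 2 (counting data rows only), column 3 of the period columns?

61.2

With rows in first-appearance order of fund, row 2 is fund=CR8. period columns in first-appearance order: Q1, Q3, Q4, Q2; column 3 is Q4.
Long rows with fund=CR8, period=Q4: 33.2 + 6.8 + 21.2 = 61.2.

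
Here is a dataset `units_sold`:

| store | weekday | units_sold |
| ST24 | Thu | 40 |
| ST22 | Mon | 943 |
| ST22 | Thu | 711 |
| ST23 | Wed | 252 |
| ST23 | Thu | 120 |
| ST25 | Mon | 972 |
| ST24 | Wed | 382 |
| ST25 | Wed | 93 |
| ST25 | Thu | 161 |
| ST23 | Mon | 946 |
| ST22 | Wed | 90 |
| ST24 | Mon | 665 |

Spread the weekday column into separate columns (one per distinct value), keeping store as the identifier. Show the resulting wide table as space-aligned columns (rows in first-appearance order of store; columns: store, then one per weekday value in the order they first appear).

store  Thu  Mon  Wed
ST24   40   665  382
ST22   711  943  90 
ST23   120  946  252
ST25   161  972  93 

Columns: store plus the 3 distinct weekday values (Thu, Mon, Wed).
For example, row ST24 column Thu takes units_sold=40 from the long row (ST24, Thu).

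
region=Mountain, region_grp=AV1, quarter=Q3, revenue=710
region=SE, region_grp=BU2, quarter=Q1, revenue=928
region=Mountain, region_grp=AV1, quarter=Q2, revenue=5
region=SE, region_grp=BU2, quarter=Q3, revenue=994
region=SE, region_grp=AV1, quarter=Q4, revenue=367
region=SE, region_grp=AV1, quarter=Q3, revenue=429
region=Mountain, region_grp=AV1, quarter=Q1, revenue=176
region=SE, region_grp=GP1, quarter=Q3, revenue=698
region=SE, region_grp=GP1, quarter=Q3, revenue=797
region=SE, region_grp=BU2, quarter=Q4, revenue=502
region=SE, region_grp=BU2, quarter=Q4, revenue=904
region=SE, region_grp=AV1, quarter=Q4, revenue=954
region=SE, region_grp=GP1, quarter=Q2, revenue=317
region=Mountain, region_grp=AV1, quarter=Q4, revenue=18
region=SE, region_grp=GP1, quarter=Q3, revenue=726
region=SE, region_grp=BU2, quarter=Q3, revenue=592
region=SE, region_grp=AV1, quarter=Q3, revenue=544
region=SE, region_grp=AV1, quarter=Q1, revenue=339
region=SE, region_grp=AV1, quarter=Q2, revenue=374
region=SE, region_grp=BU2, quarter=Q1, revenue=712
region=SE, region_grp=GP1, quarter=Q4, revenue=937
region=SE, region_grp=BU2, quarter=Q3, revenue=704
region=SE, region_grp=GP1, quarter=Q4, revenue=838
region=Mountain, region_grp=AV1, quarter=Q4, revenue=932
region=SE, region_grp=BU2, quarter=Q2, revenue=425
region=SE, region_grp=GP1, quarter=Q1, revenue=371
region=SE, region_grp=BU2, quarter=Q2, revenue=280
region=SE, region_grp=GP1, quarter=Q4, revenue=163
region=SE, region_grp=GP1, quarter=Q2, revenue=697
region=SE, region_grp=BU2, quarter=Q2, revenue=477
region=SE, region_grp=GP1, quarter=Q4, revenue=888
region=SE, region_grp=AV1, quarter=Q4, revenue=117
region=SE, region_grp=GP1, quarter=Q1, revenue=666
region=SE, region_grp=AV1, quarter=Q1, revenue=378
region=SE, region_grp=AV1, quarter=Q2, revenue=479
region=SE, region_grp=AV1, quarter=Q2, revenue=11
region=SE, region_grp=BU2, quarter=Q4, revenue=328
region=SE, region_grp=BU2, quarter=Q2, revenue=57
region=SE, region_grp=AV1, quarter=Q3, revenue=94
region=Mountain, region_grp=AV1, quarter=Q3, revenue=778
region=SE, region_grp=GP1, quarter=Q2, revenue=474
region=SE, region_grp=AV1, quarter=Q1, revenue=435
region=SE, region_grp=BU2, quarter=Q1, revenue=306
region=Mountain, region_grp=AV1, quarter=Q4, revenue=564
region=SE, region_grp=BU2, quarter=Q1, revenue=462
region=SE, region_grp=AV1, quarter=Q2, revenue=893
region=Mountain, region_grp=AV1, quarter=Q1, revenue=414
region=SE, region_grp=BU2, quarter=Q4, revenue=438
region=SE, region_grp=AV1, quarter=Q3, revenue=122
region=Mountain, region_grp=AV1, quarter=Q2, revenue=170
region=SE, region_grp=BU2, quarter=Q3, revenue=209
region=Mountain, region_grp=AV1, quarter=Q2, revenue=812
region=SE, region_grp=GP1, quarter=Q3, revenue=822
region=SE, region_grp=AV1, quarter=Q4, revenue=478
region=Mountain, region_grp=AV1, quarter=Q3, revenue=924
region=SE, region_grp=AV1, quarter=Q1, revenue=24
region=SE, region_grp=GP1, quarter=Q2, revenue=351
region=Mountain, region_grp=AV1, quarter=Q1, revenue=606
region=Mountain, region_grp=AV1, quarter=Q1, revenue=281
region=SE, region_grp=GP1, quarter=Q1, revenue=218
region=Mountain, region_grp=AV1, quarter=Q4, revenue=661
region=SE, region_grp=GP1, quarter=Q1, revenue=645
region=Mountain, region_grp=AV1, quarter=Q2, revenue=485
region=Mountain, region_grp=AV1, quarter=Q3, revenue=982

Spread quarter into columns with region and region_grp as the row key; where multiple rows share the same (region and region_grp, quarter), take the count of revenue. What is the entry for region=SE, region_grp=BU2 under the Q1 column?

Rows with region=SE, region_grp=BU2 and quarter=Q1: revenue values are 928, 712, 306, 462.
4 rows match — count = 4.

4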